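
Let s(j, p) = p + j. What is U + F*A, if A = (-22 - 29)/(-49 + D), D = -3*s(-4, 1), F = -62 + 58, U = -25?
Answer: -301/10 ≈ -30.100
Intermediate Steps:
F = -4
s(j, p) = j + p
D = 9 (D = -3*(-4 + 1) = -3*(-3) = 9)
A = 51/40 (A = (-22 - 29)/(-49 + 9) = -51/(-40) = -51*(-1/40) = 51/40 ≈ 1.2750)
U + F*A = -25 - 4*51/40 = -25 - 51/10 = -301/10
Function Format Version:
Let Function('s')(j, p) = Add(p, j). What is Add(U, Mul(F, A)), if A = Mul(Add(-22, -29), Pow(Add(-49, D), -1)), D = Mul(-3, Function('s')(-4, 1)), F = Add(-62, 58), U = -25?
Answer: Rational(-301, 10) ≈ -30.100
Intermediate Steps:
F = -4
Function('s')(j, p) = Add(j, p)
D = 9 (D = Mul(-3, Add(-4, 1)) = Mul(-3, -3) = 9)
A = Rational(51, 40) (A = Mul(Add(-22, -29), Pow(Add(-49, 9), -1)) = Mul(-51, Pow(-40, -1)) = Mul(-51, Rational(-1, 40)) = Rational(51, 40) ≈ 1.2750)
Add(U, Mul(F, A)) = Add(-25, Mul(-4, Rational(51, 40))) = Add(-25, Rational(-51, 10)) = Rational(-301, 10)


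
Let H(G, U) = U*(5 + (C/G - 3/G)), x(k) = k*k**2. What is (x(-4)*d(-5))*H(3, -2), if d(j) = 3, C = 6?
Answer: 2304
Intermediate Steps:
x(k) = k**3
H(G, U) = U*(5 + 3/G) (H(G, U) = U*(5 + (6/G - 3/G)) = U*(5 + 3/G))
(x(-4)*d(-5))*H(3, -2) = ((-4)**3*3)*(-2*(3 + 5*3)/3) = (-64*3)*(-2*1/3*(3 + 15)) = -(-384)*18/3 = -192*(-12) = 2304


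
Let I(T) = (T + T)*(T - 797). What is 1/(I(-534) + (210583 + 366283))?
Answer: 1/1998374 ≈ 5.0041e-7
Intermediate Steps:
I(T) = 2*T*(-797 + T) (I(T) = (2*T)*(-797 + T) = 2*T*(-797 + T))
1/(I(-534) + (210583 + 366283)) = 1/(2*(-534)*(-797 - 534) + (210583 + 366283)) = 1/(2*(-534)*(-1331) + 576866) = 1/(1421508 + 576866) = 1/1998374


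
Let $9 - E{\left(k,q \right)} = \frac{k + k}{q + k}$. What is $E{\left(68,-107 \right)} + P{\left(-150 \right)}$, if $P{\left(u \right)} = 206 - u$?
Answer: $\frac{14371}{39} \approx 368.49$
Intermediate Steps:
$E{\left(k,q \right)} = 9 - \frac{2 k}{k + q}$ ($E{\left(k,q \right)} = 9 - \frac{k + k}{q + k} = 9 - \frac{2 k}{k + q}$)
$E{\left(68,-107 \right)} + P{\left(-150 \right)} = \frac{7 \cdot 68 + 9 \left(-107\right)}{68 - 107} + \left(206 - -150\right) = \frac{476 - 963}{-39} + \left(206 + 150\right) = \left(- \frac{1}{39}\right) \left(-487\right) + 356 = \frac{487}{39} + 356 = \frac{14371}{39}$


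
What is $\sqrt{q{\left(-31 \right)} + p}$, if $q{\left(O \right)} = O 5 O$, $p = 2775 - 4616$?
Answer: $2 \sqrt{741} \approx 54.443$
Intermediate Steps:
$p = -1841$ ($p = 2775 - 4616 = -1841$)
$q{\left(O \right)} = 5 O^{2}$ ($q{\left(O \right)} = 5 O O = 5 O^{2}$)
$\sqrt{q{\left(-31 \right)} + p} = \sqrt{5 \left(-31\right)^{2} - 1841} = \sqrt{5 \cdot 961 - 1841} = \sqrt{4805 - 1841} = \sqrt{2964} = 2 \sqrt{741}$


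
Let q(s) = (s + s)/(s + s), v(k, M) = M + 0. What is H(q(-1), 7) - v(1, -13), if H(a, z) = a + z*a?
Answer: 21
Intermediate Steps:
v(k, M) = M
q(s) = 1 (q(s) = (2*s)/((2*s)) = (2*s)*(1/(2*s)) = 1)
H(a, z) = a + a*z
H(q(-1), 7) - v(1, -13) = 1*(1 + 7) - 1*(-13) = 1*8 + 13 = 8 + 13 = 21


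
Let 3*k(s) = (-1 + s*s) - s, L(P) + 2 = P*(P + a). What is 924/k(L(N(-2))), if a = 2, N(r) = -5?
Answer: 2772/155 ≈ 17.884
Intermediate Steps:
L(P) = -2 + P*(2 + P) (L(P) = -2 + P*(P + 2) = -2 + P*(2 + P))
k(s) = -⅓ - s/3 + s²/3 (k(s) = ((-1 + s*s) - s)/3 = ((-1 + s²) - s)/3 = (-1 + s² - s)/3 = -⅓ - s/3 + s²/3)
924/k(L(N(-2))) = 924/(-⅓ - (-2 + (-5)² + 2*(-5))/3 + (-2 + (-5)² + 2*(-5))²/3) = 924/(-⅓ - (-2 + 25 - 10)/3 + (-2 + 25 - 10)²/3) = 924/(-⅓ - ⅓*13 + (⅓)*13²) = 924/(-⅓ - 13/3 + (⅓)*169) = 924/(-⅓ - 13/3 + 169/3) = 924/(155/3) = 924*(3/155) = 2772/155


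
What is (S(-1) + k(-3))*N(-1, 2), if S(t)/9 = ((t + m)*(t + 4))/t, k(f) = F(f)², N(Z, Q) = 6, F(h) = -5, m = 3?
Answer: -174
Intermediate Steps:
k(f) = 25 (k(f) = (-5)² = 25)
S(t) = 9*(3 + t)*(4 + t)/t (S(t) = 9*(((t + 3)*(t + 4))/t) = 9*(((3 + t)*(4 + t))/t) = 9*((3 + t)*(4 + t)/t) = 9*(3 + t)*(4 + t)/t)
(S(-1) + k(-3))*N(-1, 2) = ((63 + 9*(-1) + 108/(-1)) + 25)*6 = ((63 - 9 + 108*(-1)) + 25)*6 = ((63 - 9 - 108) + 25)*6 = (-54 + 25)*6 = -29*6 = -174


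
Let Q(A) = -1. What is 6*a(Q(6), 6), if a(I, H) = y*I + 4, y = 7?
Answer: -18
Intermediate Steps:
a(I, H) = 4 + 7*I (a(I, H) = 7*I + 4 = 4 + 7*I)
6*a(Q(6), 6) = 6*(4 + 7*(-1)) = 6*(4 - 7) = 6*(-3) = -18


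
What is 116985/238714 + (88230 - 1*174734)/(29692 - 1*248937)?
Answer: 46298092181/52336850930 ≈ 0.88462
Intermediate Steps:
116985/238714 + (88230 - 1*174734)/(29692 - 1*248937) = 116985*(1/238714) + (88230 - 174734)/(29692 - 248937) = 116985/238714 - 86504/(-219245) = 116985/238714 - 86504*(-1/219245) = 116985/238714 + 86504/219245 = 46298092181/52336850930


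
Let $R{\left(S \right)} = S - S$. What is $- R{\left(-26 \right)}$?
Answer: $0$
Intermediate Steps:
$R{\left(S \right)} = 0$
$- R{\left(-26 \right)} = \left(-1\right) 0 = 0$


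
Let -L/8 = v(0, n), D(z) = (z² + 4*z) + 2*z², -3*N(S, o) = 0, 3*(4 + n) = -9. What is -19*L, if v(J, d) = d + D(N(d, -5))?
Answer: -1064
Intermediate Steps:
n = -7 (n = -4 + (⅓)*(-9) = -4 - 3 = -7)
N(S, o) = 0 (N(S, o) = -⅓*0 = 0)
D(z) = 3*z² + 4*z
v(J, d) = d (v(J, d) = d + 0*(4 + 3*0) = d + 0*(4 + 0) = d + 0*4 = d + 0 = d)
L = 56 (L = -8*(-7) = 56)
-19*L = -19*56 = -1064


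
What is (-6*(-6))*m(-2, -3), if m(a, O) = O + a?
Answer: -180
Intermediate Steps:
(-6*(-6))*m(-2, -3) = (-6*(-6))*(-3 - 2) = 36*(-5) = -180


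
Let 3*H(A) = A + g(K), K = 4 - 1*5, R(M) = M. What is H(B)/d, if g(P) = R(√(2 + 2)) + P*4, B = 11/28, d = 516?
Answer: -5/4816 ≈ -0.0010382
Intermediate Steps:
K = -1 (K = 4 - 5 = -1)
B = 11/28 (B = 11*(1/28) = 11/28 ≈ 0.39286)
g(P) = 2 + 4*P (g(P) = √(2 + 2) + P*4 = √4 + 4*P = 2 + 4*P)
H(A) = -⅔ + A/3 (H(A) = (A + (2 + 4*(-1)))/3 = (A + (2 - 4))/3 = (A - 2)/3 = (-2 + A)/3 = -⅔ + A/3)
H(B)/d = (-⅔ + (⅓)*(11/28))/516 = (-⅔ + 11/84)*(1/516) = -15/28*1/516 = -5/4816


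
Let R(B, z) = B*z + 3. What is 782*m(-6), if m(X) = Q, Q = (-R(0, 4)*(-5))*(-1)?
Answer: -11730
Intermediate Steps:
R(B, z) = 3 + B*z
Q = -15 (Q = (-(3 + 0*4)*(-5))*(-1) = (-(3 + 0)*(-5))*(-1) = (-1*3*(-5))*(-1) = -3*(-5)*(-1) = 15*(-1) = -15)
m(X) = -15
782*m(-6) = 782*(-15) = -11730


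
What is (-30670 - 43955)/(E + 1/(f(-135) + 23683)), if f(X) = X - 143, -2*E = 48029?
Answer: 3493196250/1124118743 ≈ 3.1075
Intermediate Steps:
E = -48029/2 (E = -1/2*48029 = -48029/2 ≈ -24015.)
f(X) = -143 + X
(-30670 - 43955)/(E + 1/(f(-135) + 23683)) = (-30670 - 43955)/(-48029/2 + 1/((-143 - 135) + 23683)) = -74625/(-48029/2 + 1/(-278 + 23683)) = -74625/(-48029/2 + 1/23405) = -74625/(-1124118743/46810) = -74625*(-46810/1124118743) = 3493196250/1124118743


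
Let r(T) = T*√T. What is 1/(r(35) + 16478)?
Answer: 2354/38783087 - 5*√35/38783087 ≈ 5.9934e-5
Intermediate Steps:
r(T) = T^(3/2)
1/(r(35) + 16478) = 1/(35^(3/2) + 16478) = 1/(35*√35 + 16478) = 1/(16478 + 35*√35)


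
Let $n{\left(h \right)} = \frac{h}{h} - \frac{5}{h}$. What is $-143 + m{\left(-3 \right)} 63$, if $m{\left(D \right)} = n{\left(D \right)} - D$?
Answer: $214$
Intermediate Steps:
$n{\left(h \right)} = 1 - \frac{5}{h}$
$m{\left(D \right)} = - D + \frac{-5 + D}{D}$ ($m{\left(D \right)} = \frac{-5 + D}{D} - D = - D + \frac{-5 + D}{D}$)
$-143 + m{\left(-3 \right)} 63 = -143 + \left(1 - -3 - \frac{5}{-3}\right) 63 = -143 + \left(1 + 3 - - \frac{5}{3}\right) 63 = -143 + \left(1 + 3 + \frac{5}{3}\right) 63 = -143 + \frac{17}{3} \cdot 63 = -143 + 357 = 214$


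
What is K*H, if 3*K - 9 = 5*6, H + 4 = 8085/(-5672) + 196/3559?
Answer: -1409322135/20186648 ≈ -69.815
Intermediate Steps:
H = -108409395/20186648 (H = -4 + (8085/(-5672) + 196/3559) = -4 + (8085*(-1/5672) + 196*(1/3559)) = -4 + (-8085/5672 + 196/3559) = -4 - 27662803/20186648 = -108409395/20186648 ≈ -5.3704)
K = 13 (K = 3 + (5*6)/3 = 3 + (1/3)*30 = 3 + 10 = 13)
K*H = 13*(-108409395/20186648) = -1409322135/20186648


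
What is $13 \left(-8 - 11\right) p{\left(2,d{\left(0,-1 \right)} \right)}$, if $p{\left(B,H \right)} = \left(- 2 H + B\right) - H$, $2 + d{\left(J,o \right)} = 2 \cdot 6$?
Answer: $6916$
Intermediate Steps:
$d{\left(J,o \right)} = 10$ ($d{\left(J,o \right)} = -2 + 2 \cdot 6 = -2 + 12 = 10$)
$p{\left(B,H \right)} = B - 3 H$ ($p{\left(B,H \right)} = \left(B - 2 H\right) - H = B - 3 H$)
$13 \left(-8 - 11\right) p{\left(2,d{\left(0,-1 \right)} \right)} = 13 \left(-8 - 11\right) \left(2 - 30\right) = 13 \left(-19\right) \left(2 - 30\right) = \left(-247\right) \left(-28\right) = 6916$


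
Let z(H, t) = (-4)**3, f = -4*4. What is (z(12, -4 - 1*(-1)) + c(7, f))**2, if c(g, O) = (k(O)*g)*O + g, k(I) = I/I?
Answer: 28561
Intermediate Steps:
f = -16
k(I) = 1
z(H, t) = -64
c(g, O) = g + O*g (c(g, O) = (1*g)*O + g = g*O + g = O*g + g = g + O*g)
(z(12, -4 - 1*(-1)) + c(7, f))**2 = (-64 + 7*(1 - 16))**2 = (-64 + 7*(-15))**2 = (-64 - 105)**2 = (-169)**2 = 28561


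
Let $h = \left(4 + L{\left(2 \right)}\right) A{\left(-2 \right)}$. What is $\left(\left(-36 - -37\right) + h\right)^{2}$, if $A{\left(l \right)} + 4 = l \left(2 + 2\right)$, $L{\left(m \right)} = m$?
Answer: $5041$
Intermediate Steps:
$A{\left(l \right)} = -4 + 4 l$ ($A{\left(l \right)} = -4 + l \left(2 + 2\right) = -4 + l 4 = -4 + 4 l$)
$h = -72$ ($h = \left(4 + 2\right) \left(-4 + 4 \left(-2\right)\right) = 6 \left(-4 - 8\right) = 6 \left(-12\right) = -72$)
$\left(\left(-36 - -37\right) + h\right)^{2} = \left(\left(-36 - -37\right) - 72\right)^{2} = \left(\left(-36 + 37\right) - 72\right)^{2} = \left(1 - 72\right)^{2} = \left(-71\right)^{2} = 5041$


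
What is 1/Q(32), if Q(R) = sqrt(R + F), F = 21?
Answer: sqrt(53)/53 ≈ 0.13736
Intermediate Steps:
Q(R) = sqrt(21 + R) (Q(R) = sqrt(R + 21) = sqrt(21 + R))
1/Q(32) = 1/(sqrt(21 + 32)) = 1/(sqrt(53)) = sqrt(53)/53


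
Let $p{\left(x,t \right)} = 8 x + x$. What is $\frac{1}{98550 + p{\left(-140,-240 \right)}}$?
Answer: $\frac{1}{97290} \approx 1.0279 \cdot 10^{-5}$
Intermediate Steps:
$p{\left(x,t \right)} = 9 x$
$\frac{1}{98550 + p{\left(-140,-240 \right)}} = \frac{1}{98550 + 9 \left(-140\right)} = \frac{1}{98550 - 1260} = \frac{1}{97290}$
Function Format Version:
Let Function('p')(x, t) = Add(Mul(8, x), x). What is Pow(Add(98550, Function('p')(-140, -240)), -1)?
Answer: Rational(1, 97290) ≈ 1.0279e-5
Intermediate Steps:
Function('p')(x, t) = Mul(9, x)
Pow(Add(98550, Function('p')(-140, -240)), -1) = Pow(Add(98550, Mul(9, -140)), -1) = Pow(Add(98550, -1260), -1) = Pow(97290, -1) = Rational(1, 97290)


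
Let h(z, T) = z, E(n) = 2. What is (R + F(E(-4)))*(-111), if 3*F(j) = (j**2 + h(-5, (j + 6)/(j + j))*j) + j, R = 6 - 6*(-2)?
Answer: -1850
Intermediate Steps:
R = 18 (R = 6 + 12 = 18)
F(j) = -4*j/3 + j**2/3 (F(j) = ((j**2 - 5*j) + j)/3 = (j**2 - 4*j)/3 = -4*j/3 + j**2/3)
(R + F(E(-4)))*(-111) = (18 + (1/3)*2*(-4 + 2))*(-111) = (18 + (1/3)*2*(-2))*(-111) = (18 - 4/3)*(-111) = (50/3)*(-111) = -1850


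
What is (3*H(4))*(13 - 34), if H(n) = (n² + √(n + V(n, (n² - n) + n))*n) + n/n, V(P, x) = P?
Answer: -1071 - 504*√2 ≈ -1783.8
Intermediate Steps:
H(n) = 1 + n² + √2*n^(3/2) (H(n) = (n² + √(n + n)*n) + n/n = (n² + √(2*n)*n) + 1 = (n² + (√2*√n)*n) + 1 = (n² + √2*n^(3/2)) + 1 = 1 + n² + √2*n^(3/2))
(3*H(4))*(13 - 34) = (3*(1 + 4² + √2*4^(3/2)))*(13 - 34) = (3*(1 + 16 + √2*8))*(-21) = (3*(1 + 16 + 8*√2))*(-21) = (3*(17 + 8*√2))*(-21) = (51 + 24*√2)*(-21) = -1071 - 504*√2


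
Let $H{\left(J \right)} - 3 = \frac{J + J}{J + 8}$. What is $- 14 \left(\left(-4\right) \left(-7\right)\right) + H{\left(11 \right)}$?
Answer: $- \frac{7369}{19} \approx -387.84$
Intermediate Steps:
$H{\left(J \right)} = 3 + \frac{2 J}{8 + J}$ ($H{\left(J \right)} = 3 + \frac{J + J}{J + 8} = 3 + \frac{2 J}{8 + J}$)
$- 14 \left(\left(-4\right) \left(-7\right)\right) + H{\left(11 \right)} = - 14 \left(\left(-4\right) \left(-7\right)\right) + \frac{24 + 5 \cdot 11}{8 + 11} = \left(-14\right) 28 + \frac{24 + 55}{19} = -392 + \frac{1}{19} \cdot 79 = -392 + \frac{79}{19} = - \frac{7369}{19}$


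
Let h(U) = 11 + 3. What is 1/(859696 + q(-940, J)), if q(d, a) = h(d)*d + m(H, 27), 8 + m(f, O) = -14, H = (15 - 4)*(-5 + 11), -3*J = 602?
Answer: 1/846514 ≈ 1.1813e-6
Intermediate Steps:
h(U) = 14
J = -602/3 (J = -⅓*602 = -602/3 ≈ -200.67)
H = 66 (H = 11*6 = 66)
m(f, O) = -22 (m(f, O) = -8 - 14 = -22)
q(d, a) = -22 + 14*d (q(d, a) = 14*d - 22 = -22 + 14*d)
1/(859696 + q(-940, J)) = 1/(859696 + (-22 + 14*(-940))) = 1/(859696 + (-22 - 13160)) = 1/(859696 - 13182) = 1/846514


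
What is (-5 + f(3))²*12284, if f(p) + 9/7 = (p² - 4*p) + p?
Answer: 23781824/49 ≈ 4.8534e+5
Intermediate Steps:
f(p) = -9/7 + p² - 3*p (f(p) = -9/7 + ((p² - 4*p) + p) = -9/7 + (p² - 3*p) = -9/7 + p² - 3*p)
(-5 + f(3))²*12284 = (-5 + (-9/7 + 3² - 3*3))²*12284 = (-5 + (-9/7 + 9 - 9))²*12284 = (-5 - 9/7)²*12284 = (-44/7)²*12284 = (1936/49)*12284 = 23781824/49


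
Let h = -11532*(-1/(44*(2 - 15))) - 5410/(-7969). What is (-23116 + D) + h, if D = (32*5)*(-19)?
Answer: -2294516573/87659 ≈ -26175.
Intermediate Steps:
D = -3040 (D = 160*(-19) = -3040)
h = -1707769/87659 (h = -11532/((-13*(-44))) - 5410*(-1/7969) = -11532/572 + 5410/7969 = -11532*1/572 + 5410/7969 = -2883/143 + 5410/7969 = -1707769/87659 ≈ -19.482)
(-23116 + D) + h = (-23116 - 3040) - 1707769/87659 = -26156 - 1707769/87659 = -2294516573/87659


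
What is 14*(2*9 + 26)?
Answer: 616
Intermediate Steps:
14*(2*9 + 26) = 14*(18 + 26) = 14*44 = 616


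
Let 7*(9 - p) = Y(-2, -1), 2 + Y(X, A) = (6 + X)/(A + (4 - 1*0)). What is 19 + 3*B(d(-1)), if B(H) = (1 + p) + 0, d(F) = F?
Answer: 345/7 ≈ 49.286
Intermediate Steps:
Y(X, A) = -2 + (6 + X)/(4 + A) (Y(X, A) = -2 + (6 + X)/(A + (4 - 1*0)) = -2 + (6 + X)/(A + (4 + 0)) = -2 + (6 + X)/(A + 4) = -2 + (6 + X)/(4 + A))
p = 191/21 (p = 9 - (-2 - 2 - 2*(-1))/(7*(4 - 1)) = 9 - (-2 - 2 + 2)/(7*3) = 9 - (-2)/21 = 9 - ⅐*(-⅔) = 9 + 2/21 = 191/21 ≈ 9.0952)
B(H) = 212/21 (B(H) = (1 + 191/21) + 0 = 212/21 + 0 = 212/21)
19 + 3*B(d(-1)) = 19 + 3*(212/21) = 19 + 212/7 = 345/7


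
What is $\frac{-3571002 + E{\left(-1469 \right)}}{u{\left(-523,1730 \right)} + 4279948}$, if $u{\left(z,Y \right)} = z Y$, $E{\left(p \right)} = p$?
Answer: $- \frac{3572471}{3375158} \approx -1.0585$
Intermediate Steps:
$u{\left(z,Y \right)} = Y z$
$\frac{-3571002 + E{\left(-1469 \right)}}{u{\left(-523,1730 \right)} + 4279948} = \frac{-3571002 - 1469}{1730 \left(-523\right) + 4279948} = - \frac{3572471}{-904790 + 4279948} = - \frac{3572471}{3375158}$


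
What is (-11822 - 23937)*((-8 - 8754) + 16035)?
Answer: -260075207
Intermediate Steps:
(-11822 - 23937)*((-8 - 8754) + 16035) = -35759*(-8762 + 16035) = -35759*7273 = -260075207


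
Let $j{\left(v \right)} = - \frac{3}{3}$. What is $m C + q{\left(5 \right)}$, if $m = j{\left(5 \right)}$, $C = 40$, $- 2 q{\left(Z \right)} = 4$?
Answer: $-42$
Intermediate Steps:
$q{\left(Z \right)} = -2$ ($q{\left(Z \right)} = \left(- \frac{1}{2}\right) 4 = -2$)
$j{\left(v \right)} = -1$ ($j{\left(v \right)} = \left(-3\right) \frac{1}{3} = -1$)
$m = -1$
$m C + q{\left(5 \right)} = \left(-1\right) 40 - 2 = -40 - 2 = -42$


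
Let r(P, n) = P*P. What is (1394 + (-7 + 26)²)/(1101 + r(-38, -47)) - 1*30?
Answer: -14919/509 ≈ -29.310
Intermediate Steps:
r(P, n) = P²
(1394 + (-7 + 26)²)/(1101 + r(-38, -47)) - 1*30 = (1394 + (-7 + 26)²)/(1101 + (-38)²) - 1*30 = (1394 + 19²)/(1101 + 1444) - 30 = (1394 + 361)/2545 - 30 = 1755*(1/2545) - 30 = 351/509 - 30 = -14919/509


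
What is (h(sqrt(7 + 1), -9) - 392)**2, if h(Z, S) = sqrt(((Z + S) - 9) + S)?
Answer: (392 - I*sqrt(27 - 2*sqrt(2)))**2 ≈ 1.5364e+5 - 3855.0*I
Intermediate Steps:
h(Z, S) = sqrt(-9 + Z + 2*S) (h(Z, S) = sqrt(((S + Z) - 9) + S) = sqrt((-9 + S + Z) + S) = sqrt(-9 + Z + 2*S))
(h(sqrt(7 + 1), -9) - 392)**2 = (sqrt(-9 + sqrt(7 + 1) + 2*(-9)) - 392)**2 = (sqrt(-9 + sqrt(8) - 18) - 392)**2 = (sqrt(-9 + 2*sqrt(2) - 18) - 392)**2 = (sqrt(-27 + 2*sqrt(2)) - 392)**2 = (-392 + sqrt(-27 + 2*sqrt(2)))**2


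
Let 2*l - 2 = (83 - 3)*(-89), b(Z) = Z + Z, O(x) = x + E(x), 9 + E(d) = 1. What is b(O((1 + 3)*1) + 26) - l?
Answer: 3603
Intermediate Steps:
E(d) = -8 (E(d) = -9 + 1 = -8)
O(x) = -8 + x (O(x) = x - 8 = -8 + x)
b(Z) = 2*Z
l = -3559 (l = 1 + ((83 - 3)*(-89))/2 = 1 + (80*(-89))/2 = 1 + (1/2)*(-7120) = 1 - 3560 = -3559)
b(O((1 + 3)*1) + 26) - l = 2*((-8 + (1 + 3)*1) + 26) - 1*(-3559) = 2*((-8 + 4*1) + 26) + 3559 = 2*((-8 + 4) + 26) + 3559 = 2*(-4 + 26) + 3559 = 2*22 + 3559 = 44 + 3559 = 3603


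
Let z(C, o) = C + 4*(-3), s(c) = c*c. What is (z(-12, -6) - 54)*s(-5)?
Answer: -1950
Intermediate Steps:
s(c) = c²
z(C, o) = -12 + C (z(C, o) = C - 12 = -12 + C)
(z(-12, -6) - 54)*s(-5) = ((-12 - 12) - 54)*(-5)² = (-24 - 54)*25 = -78*25 = -1950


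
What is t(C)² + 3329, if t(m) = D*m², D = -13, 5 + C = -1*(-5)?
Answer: 3329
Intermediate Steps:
C = 0 (C = -5 - 1*(-5) = -5 + 5 = 0)
t(m) = -13*m²
t(C)² + 3329 = (-13*0²)² + 3329 = (-13*0)² + 3329 = 0² + 3329 = 0 + 3329 = 3329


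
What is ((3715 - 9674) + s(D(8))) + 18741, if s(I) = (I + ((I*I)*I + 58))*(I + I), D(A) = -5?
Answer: 13502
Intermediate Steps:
s(I) = 2*I*(58 + I + I**3) (s(I) = (I + (I**2*I + 58))*(2*I) = (I + (I**3 + 58))*(2*I) = (I + (58 + I**3))*(2*I) = (58 + I + I**3)*(2*I) = 2*I*(58 + I + I**3))
((3715 - 9674) + s(D(8))) + 18741 = ((3715 - 9674) + 2*(-5)*(58 - 5 + (-5)**3)) + 18741 = (-5959 + 2*(-5)*(58 - 5 - 125)) + 18741 = (-5959 + 2*(-5)*(-72)) + 18741 = (-5959 + 720) + 18741 = -5239 + 18741 = 13502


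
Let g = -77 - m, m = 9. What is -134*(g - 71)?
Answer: 21038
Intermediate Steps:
g = -86 (g = -77 - 1*9 = -77 - 9 = -86)
-134*(g - 71) = -134*(-86 - 71) = -134*(-157) = 21038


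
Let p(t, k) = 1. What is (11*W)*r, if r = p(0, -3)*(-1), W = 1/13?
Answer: -11/13 ≈ -0.84615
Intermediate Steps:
W = 1/13 ≈ 0.076923
r = -1 (r = 1*(-1) = -1)
(11*W)*r = (11*(1/13))*(-1) = (11/13)*(-1) = -11/13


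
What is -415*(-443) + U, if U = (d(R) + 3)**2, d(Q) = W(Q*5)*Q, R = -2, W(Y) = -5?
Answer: 184014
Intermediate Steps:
d(Q) = -5*Q
U = 169 (U = (-5*(-2) + 3)**2 = (10 + 3)**2 = 13**2 = 169)
-415*(-443) + U = -415*(-443) + 169 = 183845 + 169 = 184014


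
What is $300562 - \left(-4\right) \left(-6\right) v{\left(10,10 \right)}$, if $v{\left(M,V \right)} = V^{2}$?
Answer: $298162$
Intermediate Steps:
$300562 - \left(-4\right) \left(-6\right) v{\left(10,10 \right)} = 300562 - \left(-4\right) \left(-6\right) 10^{2} = 300562 - 24 \cdot 100 = 300562 - 2400 = 298162$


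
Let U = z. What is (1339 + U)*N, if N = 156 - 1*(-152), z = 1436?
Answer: 854700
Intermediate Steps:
N = 308 (N = 156 + 152 = 308)
U = 1436
(1339 + U)*N = (1339 + 1436)*308 = 2775*308 = 854700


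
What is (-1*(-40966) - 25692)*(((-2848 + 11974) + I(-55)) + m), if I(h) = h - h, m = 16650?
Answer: 393702624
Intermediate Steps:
I(h) = 0
(-1*(-40966) - 25692)*(((-2848 + 11974) + I(-55)) + m) = (-1*(-40966) - 25692)*(((-2848 + 11974) + 0) + 16650) = (40966 - 25692)*((9126 + 0) + 16650) = 15274*(9126 + 16650) = 15274*25776 = 393702624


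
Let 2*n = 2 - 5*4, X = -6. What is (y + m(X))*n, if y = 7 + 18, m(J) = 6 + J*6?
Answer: 45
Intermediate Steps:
n = -9 (n = (2 - 5*4)/2 = (2 - 20)/2 = (½)*(-18) = -9)
m(J) = 6 + 6*J
y = 25
(y + m(X))*n = (25 + (6 + 6*(-6)))*(-9) = (25 + (6 - 36))*(-9) = (25 - 30)*(-9) = -5*(-9) = 45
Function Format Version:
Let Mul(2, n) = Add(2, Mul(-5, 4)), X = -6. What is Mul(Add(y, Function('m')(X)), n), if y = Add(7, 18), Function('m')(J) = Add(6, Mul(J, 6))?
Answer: 45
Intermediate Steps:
n = -9 (n = Mul(Rational(1, 2), Add(2, Mul(-5, 4))) = Mul(Rational(1, 2), Add(2, -20)) = Mul(Rational(1, 2), -18) = -9)
Function('m')(J) = Add(6, Mul(6, J))
y = 25
Mul(Add(y, Function('m')(X)), n) = Mul(Add(25, Add(6, Mul(6, -6))), -9) = Mul(Add(25, Add(6, -36)), -9) = Mul(Add(25, -30), -9) = Mul(-5, -9) = 45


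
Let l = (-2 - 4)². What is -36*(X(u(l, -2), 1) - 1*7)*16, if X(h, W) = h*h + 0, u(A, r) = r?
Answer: 1728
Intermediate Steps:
l = 36 (l = (-6)² = 36)
X(h, W) = h² (X(h, W) = h² + 0 = h²)
-36*(X(u(l, -2), 1) - 1*7)*16 = -36*((-2)² - 1*7)*16 = -36*(4 - 7)*16 = -36*(-3)*16 = 108*16 = 1728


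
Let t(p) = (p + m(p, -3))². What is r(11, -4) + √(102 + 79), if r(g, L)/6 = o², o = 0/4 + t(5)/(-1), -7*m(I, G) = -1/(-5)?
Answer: 5499817056/1500625 + √181 ≈ 3678.5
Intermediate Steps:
m(I, G) = -1/35 (m(I, G) = -(-1)/(7*(-5)) = -(-1)*(-1)/(7*5) = -⅐*⅕ = -1/35)
t(p) = (-1/35 + p)² (t(p) = (p - 1/35)² = (-1/35 + p)²)
o = -30276/1225 (o = 0/4 + ((-1 + 35*5)²/1225)/(-1) = 0*(¼) + ((-1 + 175)²/1225)*(-1) = 0 + ((1/1225)*174²)*(-1) = 0 + ((1/1225)*30276)*(-1) = 0 + (30276/1225)*(-1) = 0 - 30276/1225 = -30276/1225 ≈ -24.715)
r(g, L) = 5499817056/1500625 (r(g, L) = 6*(-30276/1225)² = 6*(916636176/1500625) = 5499817056/1500625)
r(11, -4) + √(102 + 79) = 5499817056/1500625 + √(102 + 79) = 5499817056/1500625 + √181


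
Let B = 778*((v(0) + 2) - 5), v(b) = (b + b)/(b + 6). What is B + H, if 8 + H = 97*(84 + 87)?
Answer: 14245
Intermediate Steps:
v(b) = 2*b/(6 + b) (v(b) = (2*b)/(6 + b) = 2*b/(6 + b))
H = 16579 (H = -8 + 97*(84 + 87) = -8 + 97*171 = -8 + 16587 = 16579)
B = -2334 (B = 778*((2*0/(6 + 0) + 2) - 5) = 778*((2*0/6 + 2) - 5) = 778*((2*0*(1/6) + 2) - 5) = 778*((0 + 2) - 5) = 778*(2 - 5) = 778*(-3) = -2334)
B + H = -2334 + 16579 = 14245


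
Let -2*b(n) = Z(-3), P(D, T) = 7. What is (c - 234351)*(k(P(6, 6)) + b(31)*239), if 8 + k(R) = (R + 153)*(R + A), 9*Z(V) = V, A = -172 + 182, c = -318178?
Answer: -9122806319/6 ≈ -1.5205e+9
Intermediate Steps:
A = 10
Z(V) = V/9
k(R) = -8 + (10 + R)*(153 + R) (k(R) = -8 + (R + 153)*(R + 10) = -8 + (153 + R)*(10 + R) = -8 + (10 + R)*(153 + R))
b(n) = 1/6 (b(n) = -(-3)/18 = -1/2*(-1/3) = 1/6)
(c - 234351)*(k(P(6, 6)) + b(31)*239) = (-318178 - 234351)*((1522 + 7**2 + 163*7) + (1/6)*239) = -552529*((1522 + 49 + 1141) + 239/6) = -552529*(2712 + 239/6) = -552529*16511/6 = -9122806319/6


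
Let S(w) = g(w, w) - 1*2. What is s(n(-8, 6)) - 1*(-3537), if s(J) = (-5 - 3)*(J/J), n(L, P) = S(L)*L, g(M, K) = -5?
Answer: 3529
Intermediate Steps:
S(w) = -7 (S(w) = -5 - 1*2 = -5 - 2 = -7)
n(L, P) = -7*L
s(J) = -8 (s(J) = -8*1 = -8)
s(n(-8, 6)) - 1*(-3537) = -8 - 1*(-3537) = -8 + 3537 = 3529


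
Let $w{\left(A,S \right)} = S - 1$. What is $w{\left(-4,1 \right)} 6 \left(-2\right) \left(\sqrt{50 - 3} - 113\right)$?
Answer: $0$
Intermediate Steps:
$w{\left(A,S \right)} = -1 + S$
$w{\left(-4,1 \right)} 6 \left(-2\right) \left(\sqrt{50 - 3} - 113\right) = \left(-1 + 1\right) 6 \left(-2\right) \left(\sqrt{50 - 3} - 113\right) = 0 \cdot 6 \left(-2\right) \left(\sqrt{47} - 113\right) = 0 \left(-2\right) \left(\sqrt{47} - 113\right) = 0 \left(-113 + \sqrt{47}\right) = 0$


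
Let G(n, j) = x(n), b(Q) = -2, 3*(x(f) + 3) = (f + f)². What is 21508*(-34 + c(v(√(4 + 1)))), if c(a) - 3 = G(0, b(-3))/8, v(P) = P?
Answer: -1349627/2 ≈ -6.7481e+5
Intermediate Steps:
x(f) = -3 + 4*f²/3 (x(f) = -3 + (f + f)²/3 = -3 + (2*f)²/3 = -3 + (4*f²)/3 = -3 + 4*f²/3)
G(n, j) = -3 + 4*n²/3
c(a) = 21/8 (c(a) = 3 + (-3 + (4/3)*0²)/8 = 3 + (-3 + (4/3)*0)*(⅛) = 3 + (-3 + 0)*(⅛) = 3 - 3*⅛ = 3 - 3/8 = 21/8)
21508*(-34 + c(v(√(4 + 1)))) = 21508*(-34 + 21/8) = 21508*(-251/8) = -1349627/2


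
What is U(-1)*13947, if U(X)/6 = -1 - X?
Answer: 0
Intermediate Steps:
U(X) = -6 - 6*X (U(X) = 6*(-1 - X) = -6 - 6*X)
U(-1)*13947 = (-6 - 6*(-1))*13947 = (-6 + 6)*13947 = 0*13947 = 0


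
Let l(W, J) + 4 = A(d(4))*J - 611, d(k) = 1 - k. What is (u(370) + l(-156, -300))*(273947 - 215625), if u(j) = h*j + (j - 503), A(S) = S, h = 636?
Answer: 13733197984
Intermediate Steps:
l(W, J) = -615 - 3*J (l(W, J) = -4 + ((1 - 1*4)*J - 611) = -4 + ((1 - 4)*J - 611) = -4 + (-3*J - 611) = -4 + (-611 - 3*J) = -615 - 3*J)
u(j) = -503 + 637*j (u(j) = 636*j + (j - 503) = 636*j + (-503 + j) = -503 + 637*j)
(u(370) + l(-156, -300))*(273947 - 215625) = ((-503 + 637*370) + (-615 - 3*(-300)))*(273947 - 215625) = ((-503 + 235690) + (-615 + 900))*58322 = (235187 + 285)*58322 = 235472*58322 = 13733197984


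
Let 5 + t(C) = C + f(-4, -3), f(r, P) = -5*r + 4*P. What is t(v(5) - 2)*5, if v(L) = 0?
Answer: 5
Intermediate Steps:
t(C) = 3 + C (t(C) = -5 + (C + (-5*(-4) + 4*(-3))) = -5 + (C + (20 - 12)) = -5 + (C + 8) = -5 + (8 + C) = 3 + C)
t(v(5) - 2)*5 = (3 + (0 - 2))*5 = (3 - 2)*5 = 1*5 = 5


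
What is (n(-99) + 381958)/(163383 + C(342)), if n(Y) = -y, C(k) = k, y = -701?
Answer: 127553/54575 ≈ 2.3372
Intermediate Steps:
n(Y) = 701 (n(Y) = -1*(-701) = 701)
(n(-99) + 381958)/(163383 + C(342)) = (701 + 381958)/(163383 + 342) = 382659/163725 = 382659*(1/163725) = 127553/54575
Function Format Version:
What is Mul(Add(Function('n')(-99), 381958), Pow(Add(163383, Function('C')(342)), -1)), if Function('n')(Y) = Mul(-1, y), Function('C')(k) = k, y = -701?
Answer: Rational(127553, 54575) ≈ 2.3372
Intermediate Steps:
Function('n')(Y) = 701 (Function('n')(Y) = Mul(-1, -701) = 701)
Mul(Add(Function('n')(-99), 381958), Pow(Add(163383, Function('C')(342)), -1)) = Mul(Add(701, 381958), Pow(Add(163383, 342), -1)) = Mul(382659, Pow(163725, -1)) = Mul(382659, Rational(1, 163725)) = Rational(127553, 54575)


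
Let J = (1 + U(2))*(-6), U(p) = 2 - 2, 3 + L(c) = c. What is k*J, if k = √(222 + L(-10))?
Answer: -6*√209 ≈ -86.741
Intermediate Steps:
L(c) = -3 + c
U(p) = 0
J = -6 (J = (1 + 0)*(-6) = 1*(-6) = -6)
k = √209 (k = √(222 + (-3 - 10)) = √(222 - 13) = √209 ≈ 14.457)
k*J = √209*(-6) = -6*√209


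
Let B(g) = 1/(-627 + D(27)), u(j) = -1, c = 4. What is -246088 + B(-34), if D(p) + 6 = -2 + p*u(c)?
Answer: -162910257/662 ≈ -2.4609e+5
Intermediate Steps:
D(p) = -8 - p (D(p) = -6 + (-2 + p*(-1)) = -6 + (-2 - p) = -8 - p)
B(g) = -1/662 (B(g) = 1/(-627 + (-8 - 1*27)) = 1/(-627 + (-8 - 27)) = 1/(-627 - 35) = 1/(-662) = -1/662)
-246088 + B(-34) = -246088 - 1/662 = -162910257/662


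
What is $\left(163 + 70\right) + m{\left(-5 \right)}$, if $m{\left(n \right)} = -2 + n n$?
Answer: $256$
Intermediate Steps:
$m{\left(n \right)} = -2 + n^{2}$
$\left(163 + 70\right) + m{\left(-5 \right)} = \left(163 + 70\right) - \left(2 - \left(-5\right)^{2}\right) = 233 + \left(-2 + 25\right) = 233 + 23 = 256$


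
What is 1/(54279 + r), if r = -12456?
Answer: 1/41823 ≈ 2.3910e-5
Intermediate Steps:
1/(54279 + r) = 1/(54279 - 12456) = 1/41823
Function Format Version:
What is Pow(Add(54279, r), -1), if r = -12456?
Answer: Rational(1, 41823) ≈ 2.3910e-5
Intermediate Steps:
Pow(Add(54279, r), -1) = Pow(Add(54279, -12456), -1) = Pow(41823, -1) = Rational(1, 41823)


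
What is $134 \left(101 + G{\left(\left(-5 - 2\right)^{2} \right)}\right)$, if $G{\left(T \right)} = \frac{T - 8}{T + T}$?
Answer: $\frac{665913}{49} \approx 13590.0$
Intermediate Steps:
$G{\left(T \right)} = \frac{-8 + T}{2 T}$
$134 \left(101 + G{\left(\left(-5 - 2\right)^{2} \right)}\right) = 134 \left(101 + \frac{-8 + \left(-5 - 2\right)^{2}}{2 \left(-5 - 2\right)^{2}}\right) = 134 \left(101 + \frac{-8 + \left(-7\right)^{2}}{2 \left(-7\right)^{2}}\right) = 134 \left(101 + \frac{-8 + 49}{2 \cdot 49}\right) = 134 \left(101 + \frac{1}{2} \cdot \frac{1}{49} \cdot 41\right) = 134 \left(101 + \frac{41}{98}\right) = 134 \cdot \frac{9939}{98} = \frac{665913}{49}$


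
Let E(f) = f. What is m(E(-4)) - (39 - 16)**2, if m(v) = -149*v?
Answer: 67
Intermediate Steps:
m(E(-4)) - (39 - 16)**2 = -149*(-4) - (39 - 16)**2 = 596 - 1*23**2 = 596 - 1*529 = 596 - 529 = 67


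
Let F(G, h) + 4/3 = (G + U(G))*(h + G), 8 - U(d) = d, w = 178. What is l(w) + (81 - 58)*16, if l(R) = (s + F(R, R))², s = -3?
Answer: 72781273/9 ≈ 8.0868e+6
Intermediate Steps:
U(d) = 8 - d
F(G, h) = -4/3 + 8*G + 8*h (F(G, h) = -4/3 + (G + (8 - G))*(h + G) = -4/3 + 8*(G + h) = -4/3 + (8*G + 8*h) = -4/3 + 8*G + 8*h)
l(R) = (-13/3 + 16*R)² (l(R) = (-3 + (-4/3 + 8*R + 8*R))² = (-3 + (-4/3 + 16*R))² = (-13/3 + 16*R)²)
l(w) + (81 - 58)*16 = (169/9 + 256*178² - 416/3*178) + (81 - 58)*16 = (169/9 + 256*31684 - 74048/3) + 23*16 = (169/9 + 8111104 - 74048/3) + 368 = 72777961/9 + 368 = 72781273/9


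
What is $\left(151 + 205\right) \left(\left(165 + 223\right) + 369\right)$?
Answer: $269492$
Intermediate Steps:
$\left(151 + 205\right) \left(\left(165 + 223\right) + 369\right) = 356 \left(388 + 369\right) = 356 \cdot 757 = 269492$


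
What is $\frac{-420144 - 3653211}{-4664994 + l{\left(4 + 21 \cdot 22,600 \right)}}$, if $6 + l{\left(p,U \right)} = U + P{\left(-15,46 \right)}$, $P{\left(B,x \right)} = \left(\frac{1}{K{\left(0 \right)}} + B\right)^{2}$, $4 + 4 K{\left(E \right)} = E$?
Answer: $\frac{4073355}{4664144} \approx 0.87333$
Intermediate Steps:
$K{\left(E \right)} = -1 + \frac{E}{4}$
$P{\left(B,x \right)} = \left(-1 + B\right)^{2}$ ($P{\left(B,x \right)} = \left(\frac{1}{-1 + \frac{1}{4} \cdot 0} + B\right)^{2} = \left(\frac{1}{-1 + 0} + B\right)^{2} = \left(\frac{1}{-1} + B\right)^{2} = \left(-1 + B\right)^{2}$)
$l{\left(p,U \right)} = 250 + U$ ($l{\left(p,U \right)} = -6 + \left(U + \left(-1 - 15\right)^{2}\right) = -6 + \left(U + \left(-16\right)^{2}\right) = -6 + \left(U + 256\right) = -6 + \left(256 + U\right) = 250 + U$)
$\frac{-420144 - 3653211}{-4664994 + l{\left(4 + 21 \cdot 22,600 \right)}} = \frac{-420144 - 3653211}{-4664994 + \left(250 + 600\right)} = - \frac{4073355}{-4664994 + 850} = - \frac{4073355}{-4664144} = \left(-4073355\right) \left(- \frac{1}{4664144}\right) = \frac{4073355}{4664144}$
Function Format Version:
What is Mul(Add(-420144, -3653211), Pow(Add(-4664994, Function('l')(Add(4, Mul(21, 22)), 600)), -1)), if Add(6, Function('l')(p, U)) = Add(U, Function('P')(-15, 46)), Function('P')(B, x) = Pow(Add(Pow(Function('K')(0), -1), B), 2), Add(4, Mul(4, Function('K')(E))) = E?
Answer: Rational(4073355, 4664144) ≈ 0.87333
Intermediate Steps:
Function('K')(E) = Add(-1, Mul(Rational(1, 4), E))
Function('P')(B, x) = Pow(Add(-1, B), 2) (Function('P')(B, x) = Pow(Add(Pow(Add(-1, Mul(Rational(1, 4), 0)), -1), B), 2) = Pow(Add(Pow(Add(-1, 0), -1), B), 2) = Pow(Add(Pow(-1, -1), B), 2) = Pow(Add(-1, B), 2))
Function('l')(p, U) = Add(250, U) (Function('l')(p, U) = Add(-6, Add(U, Pow(Add(-1, -15), 2))) = Add(-6, Add(U, Pow(-16, 2))) = Add(-6, Add(U, 256)) = Add(-6, Add(256, U)) = Add(250, U))
Mul(Add(-420144, -3653211), Pow(Add(-4664994, Function('l')(Add(4, Mul(21, 22)), 600)), -1)) = Mul(Add(-420144, -3653211), Pow(Add(-4664994, Add(250, 600)), -1)) = Mul(-4073355, Pow(Add(-4664994, 850), -1)) = Mul(-4073355, Pow(-4664144, -1)) = Mul(-4073355, Rational(-1, 4664144)) = Rational(4073355, 4664144)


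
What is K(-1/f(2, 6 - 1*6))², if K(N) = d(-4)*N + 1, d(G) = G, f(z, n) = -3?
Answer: ⅑ ≈ 0.11111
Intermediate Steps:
K(N) = 1 - 4*N (K(N) = -4*N + 1 = 1 - 4*N)
K(-1/f(2, 6 - 1*6))² = (1 - (-4)/(-3))² = (1 - (-4)*(-1)/3)² = (1 - 4*⅓)² = (1 - 4/3)² = (-⅓)² = ⅑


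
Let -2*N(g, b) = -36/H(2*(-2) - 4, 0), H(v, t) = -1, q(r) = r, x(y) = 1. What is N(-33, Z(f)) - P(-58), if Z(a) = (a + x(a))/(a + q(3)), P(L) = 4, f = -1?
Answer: -22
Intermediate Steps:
Z(a) = (1 + a)/(3 + a) (Z(a) = (a + 1)/(a + 3) = (1 + a)/(3 + a))
N(g, b) = -18 (N(g, b) = -(-18)/(-1) = -(-18)*(-1) = -1/2*36 = -18)
N(-33, Z(f)) - P(-58) = -18 - 1*4 = -18 - 4 = -22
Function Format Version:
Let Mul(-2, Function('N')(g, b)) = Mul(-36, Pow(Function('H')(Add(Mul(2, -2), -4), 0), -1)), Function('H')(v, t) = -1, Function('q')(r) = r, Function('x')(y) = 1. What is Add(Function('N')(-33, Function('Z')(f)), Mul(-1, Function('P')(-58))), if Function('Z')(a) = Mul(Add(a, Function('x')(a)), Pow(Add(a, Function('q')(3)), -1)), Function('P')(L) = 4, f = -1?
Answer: -22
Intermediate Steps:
Function('Z')(a) = Mul(Pow(Add(3, a), -1), Add(1, a)) (Function('Z')(a) = Mul(Add(a, 1), Pow(Add(a, 3), -1)) = Mul(Add(1, a), Pow(Add(3, a), -1)) = Mul(Pow(Add(3, a), -1), Add(1, a)))
Function('N')(g, b) = -18 (Function('N')(g, b) = Mul(Rational(-1, 2), Mul(-36, Pow(-1, -1))) = Mul(Rational(-1, 2), Mul(-36, -1)) = Mul(Rational(-1, 2), 36) = -18)
Add(Function('N')(-33, Function('Z')(f)), Mul(-1, Function('P')(-58))) = Add(-18, Mul(-1, 4)) = Add(-18, -4) = -22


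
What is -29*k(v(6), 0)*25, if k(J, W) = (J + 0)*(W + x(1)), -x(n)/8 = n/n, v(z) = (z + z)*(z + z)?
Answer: 835200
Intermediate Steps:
v(z) = 4*z² (v(z) = (2*z)*(2*z) = 4*z²)
x(n) = -8 (x(n) = -8*n/n = -8*1 = -8)
k(J, W) = J*(-8 + W) (k(J, W) = (J + 0)*(W - 8) = J*(-8 + W))
-29*k(v(6), 0)*25 = -29*4*6²*(-8 + 0)*25 = -29*4*36*(-8)*25 = -4176*(-8)*25 = -29*(-1152)*25 = 33408*25 = 835200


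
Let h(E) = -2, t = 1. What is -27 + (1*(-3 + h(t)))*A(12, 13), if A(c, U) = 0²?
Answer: -27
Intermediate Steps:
A(c, U) = 0
-27 + (1*(-3 + h(t)))*A(12, 13) = -27 + (1*(-3 - 2))*0 = -27 + (1*(-5))*0 = -27 - 5*0 = -27 + 0 = -27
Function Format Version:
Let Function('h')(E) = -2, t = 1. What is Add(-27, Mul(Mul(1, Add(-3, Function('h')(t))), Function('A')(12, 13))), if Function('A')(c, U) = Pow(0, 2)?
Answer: -27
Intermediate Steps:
Function('A')(c, U) = 0
Add(-27, Mul(Mul(1, Add(-3, Function('h')(t))), Function('A')(12, 13))) = Add(-27, Mul(Mul(1, Add(-3, -2)), 0)) = Add(-27, Mul(Mul(1, -5), 0)) = Add(-27, Mul(-5, 0)) = Add(-27, 0) = -27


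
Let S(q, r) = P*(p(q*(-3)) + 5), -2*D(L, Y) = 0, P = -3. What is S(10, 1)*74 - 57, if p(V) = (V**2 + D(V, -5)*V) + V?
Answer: -194307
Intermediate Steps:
D(L, Y) = 0 (D(L, Y) = -1/2*0 = 0)
p(V) = V + V**2 (p(V) = (V**2 + 0*V) + V = (V**2 + 0) + V = V**2 + V = V + V**2)
S(q, r) = -15 + 9*q*(1 - 3*q) (S(q, r) = -3*((q*(-3))*(1 + q*(-3)) + 5) = -3*((-3*q)*(1 - 3*q) + 5) = -3*(-3*q*(1 - 3*q) + 5) = -3*(5 - 3*q*(1 - 3*q)) = -15 + 9*q*(1 - 3*q))
S(10, 1)*74 - 57 = (-15 - 27*10**2 + 9*10)*74 - 57 = (-15 - 27*100 + 90)*74 - 57 = (-15 - 2700 + 90)*74 - 57 = -2625*74 - 57 = -194250 - 57 = -194307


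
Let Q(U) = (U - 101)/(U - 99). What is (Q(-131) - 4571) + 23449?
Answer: 2171086/115 ≈ 18879.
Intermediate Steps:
Q(U) = (-101 + U)/(-99 + U)
(Q(-131) - 4571) + 23449 = ((-101 - 131)/(-99 - 131) - 4571) + 23449 = (-232/(-230) - 4571) + 23449 = (-1/230*(-232) - 4571) + 23449 = (116/115 - 4571) + 23449 = -525549/115 + 23449 = 2171086/115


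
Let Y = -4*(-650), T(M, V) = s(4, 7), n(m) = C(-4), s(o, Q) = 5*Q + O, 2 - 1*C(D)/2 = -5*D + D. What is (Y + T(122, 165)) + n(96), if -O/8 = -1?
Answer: 2615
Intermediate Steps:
O = 8 (O = -8*(-1) = 8)
C(D) = 4 + 8*D (C(D) = 4 - 2*(-5*D + D) = 4 - (-8)*D = 4 + 8*D)
s(o, Q) = 8 + 5*Q (s(o, Q) = 5*Q + 8 = 8 + 5*Q)
n(m) = -28 (n(m) = 4 + 8*(-4) = 4 - 32 = -28)
T(M, V) = 43 (T(M, V) = 8 + 5*7 = 8 + 35 = 43)
Y = 2600
(Y + T(122, 165)) + n(96) = (2600 + 43) - 28 = 2643 - 28 = 2615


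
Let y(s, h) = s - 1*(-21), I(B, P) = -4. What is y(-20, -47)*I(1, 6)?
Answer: -4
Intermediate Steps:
y(s, h) = 21 + s (y(s, h) = s + 21 = 21 + s)
y(-20, -47)*I(1, 6) = (21 - 20)*(-4) = 1*(-4) = -4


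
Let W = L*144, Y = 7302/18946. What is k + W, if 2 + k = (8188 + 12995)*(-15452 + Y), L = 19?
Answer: -3100596431353/9473 ≈ -3.2731e+8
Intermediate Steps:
Y = 3651/9473 (Y = 7302*(1/18946) = 3651/9473 ≈ 0.38541)
k = -3100622349481/9473 (k = -2 + (8188 + 12995)*(-15452 + 3651/9473) = -2 + 21183*(-146373145/9473) = -2 - 3100622330535/9473 = -3100622349481/9473 ≈ -3.2731e+8)
W = 2736 (W = 19*144 = 2736)
k + W = -3100622349481/9473 + 2736 = -3100596431353/9473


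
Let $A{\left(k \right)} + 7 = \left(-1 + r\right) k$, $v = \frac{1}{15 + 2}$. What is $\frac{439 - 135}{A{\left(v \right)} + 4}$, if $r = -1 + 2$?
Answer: $- \frac{304}{3} \approx -101.33$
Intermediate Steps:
$v = \frac{1}{17} \approx 0.058824$
$r = 1$
$A{\left(k \right)} = -7$ ($A{\left(k \right)} = -7 + \left(-1 + 1\right) k = -7 + 0 k = -7 + 0 = -7$)
$\frac{439 - 135}{A{\left(v \right)} + 4} = \frac{439 - 135}{-7 + 4} = \frac{304}{-3} = 304 \left(- \frac{1}{3}\right) = - \frac{304}{3}$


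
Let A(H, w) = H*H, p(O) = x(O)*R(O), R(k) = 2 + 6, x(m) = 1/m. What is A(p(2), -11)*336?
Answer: 5376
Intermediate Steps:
x(m) = 1/m
R(k) = 8
p(O) = 8/O
A(H, w) = H²
A(p(2), -11)*336 = (8/2)²*336 = (8*(½))²*336 = 4²*336 = 16*336 = 5376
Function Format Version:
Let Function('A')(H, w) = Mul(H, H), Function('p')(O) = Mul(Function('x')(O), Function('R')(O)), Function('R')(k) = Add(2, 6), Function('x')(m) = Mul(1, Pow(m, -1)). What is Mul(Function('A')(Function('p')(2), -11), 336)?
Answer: 5376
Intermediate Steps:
Function('x')(m) = Pow(m, -1)
Function('R')(k) = 8
Function('p')(O) = Mul(8, Pow(O, -1)) (Function('p')(O) = Mul(Pow(O, -1), 8) = Mul(8, Pow(O, -1)))
Function('A')(H, w) = Pow(H, 2)
Mul(Function('A')(Function('p')(2), -11), 336) = Mul(Pow(Mul(8, Pow(2, -1)), 2), 336) = Mul(Pow(Mul(8, Rational(1, 2)), 2), 336) = Mul(Pow(4, 2), 336) = Mul(16, 336) = 5376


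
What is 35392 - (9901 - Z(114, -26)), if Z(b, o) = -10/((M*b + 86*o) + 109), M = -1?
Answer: 57125341/2241 ≈ 25491.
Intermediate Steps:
Z(b, o) = -10/(109 - b + 86*o) (Z(b, o) = -10/((-b + 86*o) + 109) = -10/(109 - b + 86*o))
35392 - (9901 - Z(114, -26)) = 35392 - (9901 - 10/(-109 + 114 - 86*(-26))) = 35392 - (9901 - 10/(-109 + 114 + 2236)) = 35392 - (9901 - 10/2241) = 35392 - 1*22188131/2241 = 35392 - 22188131/2241 = 57125341/2241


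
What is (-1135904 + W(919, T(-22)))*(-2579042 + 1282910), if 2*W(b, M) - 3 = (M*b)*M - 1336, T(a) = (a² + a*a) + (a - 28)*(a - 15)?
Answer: -4728043151027790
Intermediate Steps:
T(a) = 2*a² + (-28 + a)*(-15 + a) (T(a) = (a² + a²) + (-28 + a)*(-15 + a) = 2*a² + (-28 + a)*(-15 + a))
W(b, M) = -1333/2 + b*M²/2 (W(b, M) = 3/2 + ((M*b)*M - 1336)/2 = 3/2 + (b*M² - 1336)/2 = 3/2 + (-1336 + b*M²)/2 = 3/2 + (-668 + b*M²/2) = -1333/2 + b*M²/2)
(-1135904 + W(919, T(-22)))*(-2579042 + 1282910) = (-1135904 + (-1333/2 + (½)*919*(420 - 43*(-22) + 3*(-22)²)²))*(-2579042 + 1282910) = (-1135904 + (-1333/2 + (½)*919*(420 + 946 + 3*484)²))*(-1296132) = (-1135904 + (-1333/2 + (½)*919*(420 + 946 + 1452)²))*(-1296132) = (-1135904 + (-1333/2 + (½)*919*2818²))*(-1296132) = (-1135904 + (-1333/2 + (½)*919*7941124))*(-1296132) = (-1135904 + (-1333/2 + 3648946478))*(-1296132) = (-1135904 + 7297891623/2)*(-1296132) = (7295619815/2)*(-1296132) = -4728043151027790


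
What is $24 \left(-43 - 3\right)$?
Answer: $-1104$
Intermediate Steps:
$24 \left(-43 - 3\right) = 24 \left(-46\right) = -1104$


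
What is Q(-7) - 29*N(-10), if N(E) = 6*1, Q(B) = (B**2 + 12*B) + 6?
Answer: -203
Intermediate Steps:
Q(B) = 6 + B**2 + 12*B
N(E) = 6
Q(-7) - 29*N(-10) = (6 + (-7)**2 + 12*(-7)) - 29*6 = (6 + 49 - 84) - 174 = -29 - 174 = -203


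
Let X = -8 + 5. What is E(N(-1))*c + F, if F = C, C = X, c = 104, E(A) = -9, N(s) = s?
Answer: -939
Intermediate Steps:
X = -3
C = -3
F = -3
E(N(-1))*c + F = -9*104 - 3 = -936 - 3 = -939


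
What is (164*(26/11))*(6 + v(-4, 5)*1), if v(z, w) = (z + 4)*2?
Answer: 25584/11 ≈ 2325.8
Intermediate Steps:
v(z, w) = 8 + 2*z (v(z, w) = (4 + z)*2 = 8 + 2*z)
(164*(26/11))*(6 + v(-4, 5)*1) = (164*(26/11))*(6 + (8 + 2*(-4))*1) = (164*(26*(1/11)))*(6 + (8 - 8)*1) = (164*(26/11))*(6 + 0*1) = 4264*(6 + 0)/11 = (4264/11)*6 = 25584/11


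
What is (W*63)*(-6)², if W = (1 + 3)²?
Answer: 36288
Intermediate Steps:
W = 16 (W = 4² = 16)
(W*63)*(-6)² = (16*63)*(-6)² = 1008*36 = 36288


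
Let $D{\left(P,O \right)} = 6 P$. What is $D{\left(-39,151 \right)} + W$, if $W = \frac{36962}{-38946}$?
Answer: $- \frac{4575163}{19473} \approx -234.95$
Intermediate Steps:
$W = - \frac{18481}{19473}$ ($W = 36962 \left(- \frac{1}{38946}\right) = - \frac{18481}{19473} \approx -0.94906$)
$D{\left(-39,151 \right)} + W = 6 \left(-39\right) - \frac{18481}{19473} = -234 - \frac{18481}{19473} = - \frac{4575163}{19473}$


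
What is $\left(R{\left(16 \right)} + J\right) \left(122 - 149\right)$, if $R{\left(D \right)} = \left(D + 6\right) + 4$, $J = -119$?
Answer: $2511$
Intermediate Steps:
$R{\left(D \right)} = 10 + D$ ($R{\left(D \right)} = \left(6 + D\right) + 4 = 10 + D$)
$\left(R{\left(16 \right)} + J\right) \left(122 - 149\right) = \left(\left(10 + 16\right) - 119\right) \left(122 - 149\right) = \left(26 - 119\right) \left(-27\right) = \left(-93\right) \left(-27\right) = 2511$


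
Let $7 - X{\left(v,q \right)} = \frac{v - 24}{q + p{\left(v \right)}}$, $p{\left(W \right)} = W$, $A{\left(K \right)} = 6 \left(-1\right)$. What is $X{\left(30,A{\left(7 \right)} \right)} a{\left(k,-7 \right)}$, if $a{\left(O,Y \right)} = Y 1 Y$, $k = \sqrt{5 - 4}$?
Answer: $\frac{1323}{4} \approx 330.75$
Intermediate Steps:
$A{\left(K \right)} = -6$
$k = 1$ ($k = \sqrt{1} = 1$)
$a{\left(O,Y \right)} = Y^{2}$ ($a{\left(O,Y \right)} = Y Y = Y^{2}$)
$X{\left(v,q \right)} = 7 - \frac{-24 + v}{q + v}$ ($X{\left(v,q \right)} = 7 - \frac{v - 24}{q + v} = 7 - \frac{-24 + v}{q + v}$)
$X{\left(30,A{\left(7 \right)} \right)} a{\left(k,-7 \right)} = \frac{24 + 6 \cdot 30 + 7 \left(-6\right)}{-6 + 30} \left(-7\right)^{2} = \frac{24 + 180 - 42}{24} \cdot 49 = \frac{1}{24} \cdot 162 \cdot 49 = \frac{27}{4} \cdot 49 = \frac{1323}{4}$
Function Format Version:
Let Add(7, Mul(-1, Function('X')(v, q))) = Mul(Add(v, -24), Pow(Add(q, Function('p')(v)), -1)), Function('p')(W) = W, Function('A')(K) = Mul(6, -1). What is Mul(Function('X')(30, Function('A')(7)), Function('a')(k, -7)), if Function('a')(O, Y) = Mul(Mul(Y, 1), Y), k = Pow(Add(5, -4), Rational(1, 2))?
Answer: Rational(1323, 4) ≈ 330.75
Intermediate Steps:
Function('A')(K) = -6
k = 1 (k = Pow(1, Rational(1, 2)) = 1)
Function('a')(O, Y) = Pow(Y, 2) (Function('a')(O, Y) = Mul(Y, Y) = Pow(Y, 2))
Function('X')(v, q) = Add(7, Mul(-1, Pow(Add(q, v), -1), Add(-24, v))) (Function('X')(v, q) = Add(7, Mul(-1, Mul(Add(v, -24), Pow(Add(q, v), -1)))) = Add(7, Mul(-1, Mul(Add(-24, v), Pow(Add(q, v), -1)))) = Add(7, Mul(-1, Mul(Pow(Add(q, v), -1), Add(-24, v)))) = Add(7, Mul(-1, Pow(Add(q, v), -1), Add(-24, v))))
Mul(Function('X')(30, Function('A')(7)), Function('a')(k, -7)) = Mul(Mul(Pow(Add(-6, 30), -1), Add(24, Mul(6, 30), Mul(7, -6))), Pow(-7, 2)) = Mul(Mul(Pow(24, -1), Add(24, 180, -42)), 49) = Mul(Mul(Rational(1, 24), 162), 49) = Mul(Rational(27, 4), 49) = Rational(1323, 4)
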